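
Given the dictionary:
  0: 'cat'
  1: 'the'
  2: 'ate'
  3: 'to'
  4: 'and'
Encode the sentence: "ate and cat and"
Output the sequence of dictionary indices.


Look up each word in the dictionary:
  'ate' -> 2
  'and' -> 4
  'cat' -> 0
  'and' -> 4

Encoded: [2, 4, 0, 4]


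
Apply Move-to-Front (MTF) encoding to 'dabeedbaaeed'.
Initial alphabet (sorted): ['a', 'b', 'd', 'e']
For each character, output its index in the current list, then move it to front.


MTF encoding:
'd': index 2 in ['a', 'b', 'd', 'e'] -> ['d', 'a', 'b', 'e']
'a': index 1 in ['d', 'a', 'b', 'e'] -> ['a', 'd', 'b', 'e']
'b': index 2 in ['a', 'd', 'b', 'e'] -> ['b', 'a', 'd', 'e']
'e': index 3 in ['b', 'a', 'd', 'e'] -> ['e', 'b', 'a', 'd']
'e': index 0 in ['e', 'b', 'a', 'd'] -> ['e', 'b', 'a', 'd']
'd': index 3 in ['e', 'b', 'a', 'd'] -> ['d', 'e', 'b', 'a']
'b': index 2 in ['d', 'e', 'b', 'a'] -> ['b', 'd', 'e', 'a']
'a': index 3 in ['b', 'd', 'e', 'a'] -> ['a', 'b', 'd', 'e']
'a': index 0 in ['a', 'b', 'd', 'e'] -> ['a', 'b', 'd', 'e']
'e': index 3 in ['a', 'b', 'd', 'e'] -> ['e', 'a', 'b', 'd']
'e': index 0 in ['e', 'a', 'b', 'd'] -> ['e', 'a', 'b', 'd']
'd': index 3 in ['e', 'a', 'b', 'd'] -> ['d', 'e', 'a', 'b']


Output: [2, 1, 2, 3, 0, 3, 2, 3, 0, 3, 0, 3]


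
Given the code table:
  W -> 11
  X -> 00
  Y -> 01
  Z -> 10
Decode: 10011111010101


Decoding:
10 -> Z
01 -> Y
11 -> W
11 -> W
01 -> Y
01 -> Y
01 -> Y


Result: ZYWWYYY


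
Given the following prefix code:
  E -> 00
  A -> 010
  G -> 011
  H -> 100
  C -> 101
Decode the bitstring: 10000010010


Decoding step by step:
Bits 100 -> H
Bits 00 -> E
Bits 010 -> A
Bits 010 -> A


Decoded message: HEAA


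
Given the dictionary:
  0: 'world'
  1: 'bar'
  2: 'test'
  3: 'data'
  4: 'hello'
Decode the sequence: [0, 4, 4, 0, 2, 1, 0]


Look up each index in the dictionary:
  0 -> 'world'
  4 -> 'hello'
  4 -> 'hello'
  0 -> 'world'
  2 -> 'test'
  1 -> 'bar'
  0 -> 'world'

Decoded: "world hello hello world test bar world"


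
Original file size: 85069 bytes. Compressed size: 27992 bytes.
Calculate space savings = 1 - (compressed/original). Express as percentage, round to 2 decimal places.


ratio = compressed/original = 27992/85069 = 0.329051
savings = 1 - ratio = 1 - 0.329051 = 0.670949
as a percentage: 0.670949 * 100 = 67.09%

Space savings = 1 - 27992/85069 = 67.09%


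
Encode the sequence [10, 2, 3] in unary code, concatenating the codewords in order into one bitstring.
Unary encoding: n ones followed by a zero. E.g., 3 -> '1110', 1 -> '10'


Encode each number as n ones followed by a terminating 0:
  10 -> 11111111110 (11 bits)
  2 -> 110 (3 bits)
  3 -> 1110 (4 bits)
Total length = 11 + 3 + 4 = 18 bits.

Unary([10, 2, 3]) = 111111111101101110 (18 bits)


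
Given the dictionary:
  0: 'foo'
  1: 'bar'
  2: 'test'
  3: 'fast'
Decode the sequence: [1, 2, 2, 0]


Look up each index in the dictionary:
  1 -> 'bar'
  2 -> 'test'
  2 -> 'test'
  0 -> 'foo'

Decoded: "bar test test foo"


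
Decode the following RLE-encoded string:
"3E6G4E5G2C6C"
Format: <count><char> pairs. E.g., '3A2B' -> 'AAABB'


Expanding each <count><char> pair:
  3E -> 'EEE'
  6G -> 'GGGGGG'
  4E -> 'EEEE'
  5G -> 'GGGGG'
  2C -> 'CC'
  6C -> 'CCCCCC'

Decoded = EEEGGGGGGEEEEGGGGGCCCCCCCC


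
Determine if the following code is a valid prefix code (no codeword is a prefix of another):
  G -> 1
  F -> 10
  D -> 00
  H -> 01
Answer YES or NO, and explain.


Checking each pair (does one codeword prefix another?):
  G='1' vs F='10': prefix -- VIOLATION

NO -- this is NOT a valid prefix code. G (1) is a prefix of F (10).


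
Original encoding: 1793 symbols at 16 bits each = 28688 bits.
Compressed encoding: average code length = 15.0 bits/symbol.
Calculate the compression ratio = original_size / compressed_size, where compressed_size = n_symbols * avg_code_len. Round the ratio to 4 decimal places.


original_size = n_symbols * orig_bits = 1793 * 16 = 28688 bits
compressed_size = n_symbols * avg_code_len = 1793 * 15.0 = 26895.0 bits
ratio = original_size / compressed_size = 28688 / 26895.0 = 1.0667

Compression ratio = 1.0667


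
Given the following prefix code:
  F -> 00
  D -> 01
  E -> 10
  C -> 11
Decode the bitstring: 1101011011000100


Decoding step by step:
Bits 11 -> C
Bits 01 -> D
Bits 01 -> D
Bits 10 -> E
Bits 11 -> C
Bits 00 -> F
Bits 01 -> D
Bits 00 -> F


Decoded message: CDDECFDF


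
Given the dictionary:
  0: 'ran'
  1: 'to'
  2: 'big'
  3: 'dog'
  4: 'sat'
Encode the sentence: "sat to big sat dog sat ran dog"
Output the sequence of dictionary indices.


Look up each word in the dictionary:
  'sat' -> 4
  'to' -> 1
  'big' -> 2
  'sat' -> 4
  'dog' -> 3
  'sat' -> 4
  'ran' -> 0
  'dog' -> 3

Encoded: [4, 1, 2, 4, 3, 4, 0, 3]


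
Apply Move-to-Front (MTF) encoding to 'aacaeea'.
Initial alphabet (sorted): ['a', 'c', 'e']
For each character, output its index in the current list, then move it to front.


MTF encoding:
'a': index 0 in ['a', 'c', 'e'] -> ['a', 'c', 'e']
'a': index 0 in ['a', 'c', 'e'] -> ['a', 'c', 'e']
'c': index 1 in ['a', 'c', 'e'] -> ['c', 'a', 'e']
'a': index 1 in ['c', 'a', 'e'] -> ['a', 'c', 'e']
'e': index 2 in ['a', 'c', 'e'] -> ['e', 'a', 'c']
'e': index 0 in ['e', 'a', 'c'] -> ['e', 'a', 'c']
'a': index 1 in ['e', 'a', 'c'] -> ['a', 'e', 'c']


Output: [0, 0, 1, 1, 2, 0, 1]


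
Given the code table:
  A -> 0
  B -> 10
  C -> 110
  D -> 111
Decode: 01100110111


Decoding:
0 -> A
110 -> C
0 -> A
110 -> C
111 -> D


Result: ACACD


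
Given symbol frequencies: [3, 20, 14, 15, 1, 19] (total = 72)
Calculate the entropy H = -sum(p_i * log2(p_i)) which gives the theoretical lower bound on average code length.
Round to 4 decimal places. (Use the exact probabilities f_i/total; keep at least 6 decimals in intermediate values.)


Per-symbol terms -p_i * log2(p_i) with p_i = f_i/72:
  p = 3/72 = 0.041667: log2(p) = -4.584963, -p*log2(p) = 0.191040
  p = 20/72 = 0.277778: log2(p) = -1.847997, -p*log2(p) = 0.513332
  p = 14/72 = 0.194444: log2(p) = -2.362570, -p*log2(p) = 0.459389
  p = 15/72 = 0.208333: log2(p) = -2.263034, -p*log2(p) = 0.471466
  p = 1/72 = 0.013889: log2(p) = -6.169925, -p*log2(p) = 0.085693
  p = 19/72 = 0.263889: log2(p) = -1.921997, -p*log2(p) = 0.507194
H = 0.191040 + 0.513332 + 0.459389 + 0.471466 + 0.085693 + 0.507194 = 2.228114

H = 2.2281 bits/symbol


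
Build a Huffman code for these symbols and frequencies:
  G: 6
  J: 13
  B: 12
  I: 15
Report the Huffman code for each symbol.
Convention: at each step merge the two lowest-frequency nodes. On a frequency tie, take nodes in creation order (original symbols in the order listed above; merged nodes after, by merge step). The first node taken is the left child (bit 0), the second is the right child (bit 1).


Huffman tree construction:
Step 1: Merge G(6) + B(12) = 18
Step 2: Merge J(13) + I(15) = 28
Step 3: Merge (G+B)(18) + (J+I)(28) = 46
Read each symbol's code off the tree from the root (left child = 0, right child = 1).

Codes:
  G: 00 (length 2)
  J: 10 (length 2)
  B: 01 (length 2)
  I: 11 (length 2)
Average code length: 92/46 = 2.0000 bits/symbol


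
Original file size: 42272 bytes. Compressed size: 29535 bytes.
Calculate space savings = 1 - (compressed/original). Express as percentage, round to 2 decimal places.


ratio = compressed/original = 29535/42272 = 0.698689
savings = 1 - ratio = 1 - 0.698689 = 0.301311
as a percentage: 0.301311 * 100 = 30.13%

Space savings = 1 - 29535/42272 = 30.13%


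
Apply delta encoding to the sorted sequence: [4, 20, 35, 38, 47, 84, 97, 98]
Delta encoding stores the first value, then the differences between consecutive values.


First value: 4
Deltas:
  20 - 4 = 16
  35 - 20 = 15
  38 - 35 = 3
  47 - 38 = 9
  84 - 47 = 37
  97 - 84 = 13
  98 - 97 = 1


Delta encoded: [4, 16, 15, 3, 9, 37, 13, 1]


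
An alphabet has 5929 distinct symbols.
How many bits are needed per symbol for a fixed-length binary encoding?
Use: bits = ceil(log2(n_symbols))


log2(5929) = 12.5336
Bracket: 2^12 = 4096 < 5929 <= 2^13 = 8192
So ceil(log2(5929)) = 13

bits = ceil(log2(5929)) = ceil(12.5336) = 13 bits


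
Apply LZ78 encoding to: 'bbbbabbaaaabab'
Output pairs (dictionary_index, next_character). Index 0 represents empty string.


LZ78 encoding steps:
Dictionary: {0: ''}
Step 1: w='' (idx 0), next='b' -> output (0, 'b'), add 'b' as idx 1
Step 2: w='b' (idx 1), next='b' -> output (1, 'b'), add 'bb' as idx 2
Step 3: w='b' (idx 1), next='a' -> output (1, 'a'), add 'ba' as idx 3
Step 4: w='bb' (idx 2), next='a' -> output (2, 'a'), add 'bba' as idx 4
Step 5: w='' (idx 0), next='a' -> output (0, 'a'), add 'a' as idx 5
Step 6: w='a' (idx 5), next='a' -> output (5, 'a'), add 'aa' as idx 6
Step 7: w='ba' (idx 3), next='b' -> output (3, 'b'), add 'bab' as idx 7


Encoded: [(0, 'b'), (1, 'b'), (1, 'a'), (2, 'a'), (0, 'a'), (5, 'a'), (3, 'b')]


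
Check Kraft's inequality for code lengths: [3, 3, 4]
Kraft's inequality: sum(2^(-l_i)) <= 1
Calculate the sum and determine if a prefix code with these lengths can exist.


Sum = 2^(-3) + 2^(-3) + 2^(-4)
    = 0.125 + 0.125 + 0.0625
    = 5/16 = 0.3125
Since 0.3125 <= 1, Kraft's inequality IS satisfied.
A prefix code with these lengths CAN exist.

Kraft sum = 0.3125. Satisfied.


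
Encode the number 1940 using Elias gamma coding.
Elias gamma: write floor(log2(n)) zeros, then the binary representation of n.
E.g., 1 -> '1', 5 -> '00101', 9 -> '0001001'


num_bits = floor(log2(1940)) + 1 = 11
leading_zeros = num_bits - 1 = 10
binary(1940) = 11110010100

Elias gamma(1940) = '0000000000' + '11110010100' = 000000000011110010100 (21 bits)


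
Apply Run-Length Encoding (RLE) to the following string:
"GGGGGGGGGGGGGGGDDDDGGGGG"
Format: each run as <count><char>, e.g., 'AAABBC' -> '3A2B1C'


Scanning runs left to right:
  i=0: run of 'G' x 15 -> '15G'
  i=15: run of 'D' x 4 -> '4D'
  i=19: run of 'G' x 5 -> '5G'

RLE = 15G4D5G


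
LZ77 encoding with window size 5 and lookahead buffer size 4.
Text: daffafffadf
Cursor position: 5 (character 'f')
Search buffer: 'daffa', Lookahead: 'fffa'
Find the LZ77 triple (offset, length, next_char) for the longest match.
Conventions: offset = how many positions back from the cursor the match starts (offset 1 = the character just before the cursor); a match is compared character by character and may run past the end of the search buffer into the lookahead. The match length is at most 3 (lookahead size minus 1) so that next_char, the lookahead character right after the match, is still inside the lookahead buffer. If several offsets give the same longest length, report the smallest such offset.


Try each offset into the search buffer:
  offset=1 (pos 4, char 'a'): match length 0
  offset=2 (pos 3, char 'f'): match length 1
  offset=3 (pos 2, char 'f'): match length 2
  offset=4 (pos 1, char 'a'): match length 0
  offset=5 (pos 0, char 'd'): match length 0
Longest match has length 2 at offset 3.
next_char = character at position 5 + 2 = 7 -> 'f'

Best match: offset=3, length=2 (matching 'ff' starting at position 2)
LZ77 triple: (3, 2, 'f')


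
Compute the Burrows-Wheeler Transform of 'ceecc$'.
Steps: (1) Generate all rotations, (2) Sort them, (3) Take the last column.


Rotations (sorted):
  0: $ceecc -> last char: c
  1: c$ceec -> last char: c
  2: cc$cee -> last char: e
  3: ceecc$ -> last char: $
  4: ecc$ce -> last char: e
  5: eecc$c -> last char: c


BWT = cce$ec


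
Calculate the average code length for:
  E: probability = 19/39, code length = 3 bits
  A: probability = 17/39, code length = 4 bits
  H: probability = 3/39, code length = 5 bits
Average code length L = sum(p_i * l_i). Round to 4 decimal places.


Weighted contributions p_i * l_i:
  E: (19/39) * 3 = 57/39
  A: (17/39) * 4 = 68/39
  H: (3/39) * 5 = 15/39
Sum = (57 + 68 + 15)/39 = 140/39

L = 140/39 = 3.5897 bits/symbol


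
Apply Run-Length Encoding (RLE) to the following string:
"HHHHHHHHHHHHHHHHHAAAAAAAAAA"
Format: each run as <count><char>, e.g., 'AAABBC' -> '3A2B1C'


Scanning runs left to right:
  i=0: run of 'H' x 17 -> '17H'
  i=17: run of 'A' x 10 -> '10A'

RLE = 17H10A


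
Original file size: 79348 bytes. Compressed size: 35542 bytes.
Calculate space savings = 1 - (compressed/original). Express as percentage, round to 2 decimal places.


ratio = compressed/original = 35542/79348 = 0.447926
savings = 1 - ratio = 1 - 0.447926 = 0.552074
as a percentage: 0.552074 * 100 = 55.21%

Space savings = 1 - 35542/79348 = 55.21%


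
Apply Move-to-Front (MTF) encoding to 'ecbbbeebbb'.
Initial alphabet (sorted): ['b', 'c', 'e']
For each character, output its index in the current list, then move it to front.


MTF encoding:
'e': index 2 in ['b', 'c', 'e'] -> ['e', 'b', 'c']
'c': index 2 in ['e', 'b', 'c'] -> ['c', 'e', 'b']
'b': index 2 in ['c', 'e', 'b'] -> ['b', 'c', 'e']
'b': index 0 in ['b', 'c', 'e'] -> ['b', 'c', 'e']
'b': index 0 in ['b', 'c', 'e'] -> ['b', 'c', 'e']
'e': index 2 in ['b', 'c', 'e'] -> ['e', 'b', 'c']
'e': index 0 in ['e', 'b', 'c'] -> ['e', 'b', 'c']
'b': index 1 in ['e', 'b', 'c'] -> ['b', 'e', 'c']
'b': index 0 in ['b', 'e', 'c'] -> ['b', 'e', 'c']
'b': index 0 in ['b', 'e', 'c'] -> ['b', 'e', 'c']


Output: [2, 2, 2, 0, 0, 2, 0, 1, 0, 0]


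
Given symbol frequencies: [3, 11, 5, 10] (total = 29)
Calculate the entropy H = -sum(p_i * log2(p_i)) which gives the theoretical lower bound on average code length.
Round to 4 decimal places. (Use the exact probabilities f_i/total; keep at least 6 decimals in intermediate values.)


Per-symbol terms -p_i * log2(p_i) with p_i = f_i/29:
  p = 3/29 = 0.103448: log2(p) = -3.273018, -p*log2(p) = 0.338588
  p = 11/29 = 0.379310: log2(p) = -1.398549, -p*log2(p) = 0.530484
  p = 5/29 = 0.172414: log2(p) = -2.536053, -p*log2(p) = 0.437251
  p = 10/29 = 0.344828: log2(p) = -1.536053, -p*log2(p) = 0.529673
H = 0.338588 + 0.530484 + 0.437251 + 0.529673 = 1.835996

H = 1.836 bits/symbol


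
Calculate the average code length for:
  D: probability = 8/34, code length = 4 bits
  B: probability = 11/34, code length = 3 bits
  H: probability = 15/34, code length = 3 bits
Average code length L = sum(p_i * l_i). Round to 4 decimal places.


Weighted contributions p_i * l_i:
  D: (8/34) * 4 = 32/34
  B: (11/34) * 3 = 33/34
  H: (15/34) * 3 = 45/34
Sum = (32 + 33 + 45)/34 = 110/34

L = 110/34 = 3.2353 bits/symbol


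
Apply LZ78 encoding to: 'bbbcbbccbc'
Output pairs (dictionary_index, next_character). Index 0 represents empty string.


LZ78 encoding steps:
Dictionary: {0: ''}
Step 1: w='' (idx 0), next='b' -> output (0, 'b'), add 'b' as idx 1
Step 2: w='b' (idx 1), next='b' -> output (1, 'b'), add 'bb' as idx 2
Step 3: w='' (idx 0), next='c' -> output (0, 'c'), add 'c' as idx 3
Step 4: w='bb' (idx 2), next='c' -> output (2, 'c'), add 'bbc' as idx 4
Step 5: w='c' (idx 3), next='b' -> output (3, 'b'), add 'cb' as idx 5
Step 6: w='c' (idx 3), end of input -> output (3, '')


Encoded: [(0, 'b'), (1, 'b'), (0, 'c'), (2, 'c'), (3, 'b'), (3, '')]


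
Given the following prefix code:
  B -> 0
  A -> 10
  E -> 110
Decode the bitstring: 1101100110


Decoding step by step:
Bits 110 -> E
Bits 110 -> E
Bits 0 -> B
Bits 110 -> E


Decoded message: EEBE


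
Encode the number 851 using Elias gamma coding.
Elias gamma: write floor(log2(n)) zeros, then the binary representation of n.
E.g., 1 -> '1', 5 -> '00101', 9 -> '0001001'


num_bits = floor(log2(851)) + 1 = 10
leading_zeros = num_bits - 1 = 9
binary(851) = 1101010011

Elias gamma(851) = '000000000' + '1101010011' = 0000000001101010011 (19 bits)


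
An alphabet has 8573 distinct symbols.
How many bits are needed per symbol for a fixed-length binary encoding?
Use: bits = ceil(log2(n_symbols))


log2(8573) = 13.0656
Bracket: 2^13 = 8192 < 8573 <= 2^14 = 16384
So ceil(log2(8573)) = 14

bits = ceil(log2(8573)) = ceil(13.0656) = 14 bits


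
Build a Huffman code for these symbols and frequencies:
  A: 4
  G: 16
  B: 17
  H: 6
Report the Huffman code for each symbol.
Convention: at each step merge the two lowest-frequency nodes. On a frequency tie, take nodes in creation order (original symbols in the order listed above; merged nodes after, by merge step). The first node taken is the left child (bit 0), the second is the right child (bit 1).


Huffman tree construction:
Step 1: Merge A(4) + H(6) = 10
Step 2: Merge (A+H)(10) + G(16) = 26
Step 3: Merge B(17) + ((A+H)+G)(26) = 43
Read each symbol's code off the tree from the root (left child = 0, right child = 1).

Codes:
  A: 100 (length 3)
  G: 11 (length 2)
  B: 0 (length 1)
  H: 101 (length 3)
Average code length: 79/43 = 1.8372 bits/symbol


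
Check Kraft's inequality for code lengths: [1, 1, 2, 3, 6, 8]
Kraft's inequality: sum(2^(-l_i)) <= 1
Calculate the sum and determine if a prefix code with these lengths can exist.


Sum = 2^(-1) + 2^(-1) + 2^(-2) + 2^(-3) + 2^(-6) + 2^(-8)
    = 0.5 + 0.5 + 0.25 + 0.125 + 0.015625 + 0.00390625
    = 357/256 = 1.39453125
Since 1.39453125 > 1, Kraft's inequality is NOT satisfied.
A prefix code with these lengths CANNOT exist.

Kraft sum = 1.39453125. Not satisfied.


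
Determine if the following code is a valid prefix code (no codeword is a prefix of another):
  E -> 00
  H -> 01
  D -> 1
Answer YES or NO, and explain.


Checking each pair (does one codeword prefix another?):
  E='00' vs H='01': no prefix
  E='00' vs D='1': no prefix
  H='01' vs E='00': no prefix
  H='01' vs D='1': no prefix
  D='1' vs E='00': no prefix
  D='1' vs H='01': no prefix
No violation found over all pairs.

YES -- this is a valid prefix code. No codeword is a prefix of any other codeword.


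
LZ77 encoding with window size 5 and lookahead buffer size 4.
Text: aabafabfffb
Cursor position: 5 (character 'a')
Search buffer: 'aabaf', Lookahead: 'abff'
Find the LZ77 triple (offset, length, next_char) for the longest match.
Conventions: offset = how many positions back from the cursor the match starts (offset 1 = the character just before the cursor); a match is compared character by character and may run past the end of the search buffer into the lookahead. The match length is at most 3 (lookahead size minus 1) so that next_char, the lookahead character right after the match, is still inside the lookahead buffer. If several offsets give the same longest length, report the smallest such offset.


Try each offset into the search buffer:
  offset=1 (pos 4, char 'f'): match length 0
  offset=2 (pos 3, char 'a'): match length 1
  offset=3 (pos 2, char 'b'): match length 0
  offset=4 (pos 1, char 'a'): match length 2
  offset=5 (pos 0, char 'a'): match length 1
Longest match has length 2 at offset 4.
next_char = character at position 5 + 2 = 7 -> 'f'

Best match: offset=4, length=2 (matching 'ab' starting at position 1)
LZ77 triple: (4, 2, 'f')


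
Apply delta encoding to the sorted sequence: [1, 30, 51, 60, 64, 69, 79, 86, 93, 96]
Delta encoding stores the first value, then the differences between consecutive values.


First value: 1
Deltas:
  30 - 1 = 29
  51 - 30 = 21
  60 - 51 = 9
  64 - 60 = 4
  69 - 64 = 5
  79 - 69 = 10
  86 - 79 = 7
  93 - 86 = 7
  96 - 93 = 3


Delta encoded: [1, 29, 21, 9, 4, 5, 10, 7, 7, 3]


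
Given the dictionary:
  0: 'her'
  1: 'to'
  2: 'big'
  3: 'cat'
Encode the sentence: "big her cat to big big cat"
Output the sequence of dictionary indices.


Look up each word in the dictionary:
  'big' -> 2
  'her' -> 0
  'cat' -> 3
  'to' -> 1
  'big' -> 2
  'big' -> 2
  'cat' -> 3

Encoded: [2, 0, 3, 1, 2, 2, 3]


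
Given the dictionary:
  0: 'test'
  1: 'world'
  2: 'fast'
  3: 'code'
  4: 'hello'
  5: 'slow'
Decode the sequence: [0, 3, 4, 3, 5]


Look up each index in the dictionary:
  0 -> 'test'
  3 -> 'code'
  4 -> 'hello'
  3 -> 'code'
  5 -> 'slow'

Decoded: "test code hello code slow"


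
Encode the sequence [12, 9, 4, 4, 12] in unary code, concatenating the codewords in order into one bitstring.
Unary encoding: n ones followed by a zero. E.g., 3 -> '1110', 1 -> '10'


Encode each number as n ones followed by a terminating 0:
  12 -> 1111111111110 (13 bits)
  9 -> 1111111110 (10 bits)
  4 -> 11110 (5 bits)
  4 -> 11110 (5 bits)
  12 -> 1111111111110 (13 bits)
Total length = 13 + 10 + 5 + 5 + 13 = 46 bits.

Unary([12, 9, 4, 4, 12]) = 1111111111110111111111011110111101111111111110 (46 bits)


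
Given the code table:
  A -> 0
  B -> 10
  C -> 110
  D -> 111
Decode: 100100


Decoding:
10 -> B
0 -> A
10 -> B
0 -> A


Result: BABA


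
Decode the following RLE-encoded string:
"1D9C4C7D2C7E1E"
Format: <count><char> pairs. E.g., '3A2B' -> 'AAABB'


Expanding each <count><char> pair:
  1D -> 'D'
  9C -> 'CCCCCCCCC'
  4C -> 'CCCC'
  7D -> 'DDDDDDD'
  2C -> 'CC'
  7E -> 'EEEEEEE'
  1E -> 'E'

Decoded = DCCCCCCCCCCCCCDDDDDDDCCEEEEEEEE


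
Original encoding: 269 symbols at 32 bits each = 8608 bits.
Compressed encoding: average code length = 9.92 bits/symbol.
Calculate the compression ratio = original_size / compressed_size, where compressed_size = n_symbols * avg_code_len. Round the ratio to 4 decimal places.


original_size = n_symbols * orig_bits = 269 * 32 = 8608 bits
compressed_size = n_symbols * avg_code_len = 269 * 9.92 = 2668.48 bits
ratio = original_size / compressed_size = 8608 / 2668.48 = 3.2258

Compression ratio = 3.2258


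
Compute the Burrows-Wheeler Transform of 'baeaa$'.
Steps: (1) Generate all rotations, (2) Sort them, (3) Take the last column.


Rotations (sorted):
  0: $baeaa -> last char: a
  1: a$baea -> last char: a
  2: aa$bae -> last char: e
  3: aeaa$b -> last char: b
  4: baeaa$ -> last char: $
  5: eaa$ba -> last char: a


BWT = aaeb$a


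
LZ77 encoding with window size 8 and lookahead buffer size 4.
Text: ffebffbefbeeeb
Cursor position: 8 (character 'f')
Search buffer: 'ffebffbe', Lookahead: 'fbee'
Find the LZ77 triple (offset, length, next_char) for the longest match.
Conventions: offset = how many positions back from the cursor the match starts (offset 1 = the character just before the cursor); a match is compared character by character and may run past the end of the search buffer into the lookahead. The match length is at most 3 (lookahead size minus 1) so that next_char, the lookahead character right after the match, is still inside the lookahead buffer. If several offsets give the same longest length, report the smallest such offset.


Try each offset into the search buffer:
  offset=1 (pos 7, char 'e'): match length 0
  offset=2 (pos 6, char 'b'): match length 0
  offset=3 (pos 5, char 'f'): match length 3
  offset=4 (pos 4, char 'f'): match length 1
  offset=5 (pos 3, char 'b'): match length 0
  offset=6 (pos 2, char 'e'): match length 0
  offset=7 (pos 1, char 'f'): match length 1
  offset=8 (pos 0, char 'f'): match length 1
Longest match has length 3 at offset 3.
next_char = character at position 8 + 3 = 11 -> 'e'

Best match: offset=3, length=3 (matching 'fbe' starting at position 5)
LZ77 triple: (3, 3, 'e')


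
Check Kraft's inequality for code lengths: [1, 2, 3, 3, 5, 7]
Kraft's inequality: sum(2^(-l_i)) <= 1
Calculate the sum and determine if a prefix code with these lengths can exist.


Sum = 2^(-1) + 2^(-2) + 2^(-3) + 2^(-3) + 2^(-5) + 2^(-7)
    = 0.5 + 0.25 + 0.125 + 0.125 + 0.03125 + 0.0078125
    = 133/128 = 1.0390625
Since 1.0390625 > 1, Kraft's inequality is NOT satisfied.
A prefix code with these lengths CANNOT exist.

Kraft sum = 1.0390625. Not satisfied.


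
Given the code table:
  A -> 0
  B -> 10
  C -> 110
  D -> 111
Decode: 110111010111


Decoding:
110 -> C
111 -> D
0 -> A
10 -> B
111 -> D


Result: CDABD


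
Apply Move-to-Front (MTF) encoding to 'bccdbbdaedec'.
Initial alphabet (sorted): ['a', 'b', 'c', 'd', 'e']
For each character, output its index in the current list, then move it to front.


MTF encoding:
'b': index 1 in ['a', 'b', 'c', 'd', 'e'] -> ['b', 'a', 'c', 'd', 'e']
'c': index 2 in ['b', 'a', 'c', 'd', 'e'] -> ['c', 'b', 'a', 'd', 'e']
'c': index 0 in ['c', 'b', 'a', 'd', 'e'] -> ['c', 'b', 'a', 'd', 'e']
'd': index 3 in ['c', 'b', 'a', 'd', 'e'] -> ['d', 'c', 'b', 'a', 'e']
'b': index 2 in ['d', 'c', 'b', 'a', 'e'] -> ['b', 'd', 'c', 'a', 'e']
'b': index 0 in ['b', 'd', 'c', 'a', 'e'] -> ['b', 'd', 'c', 'a', 'e']
'd': index 1 in ['b', 'd', 'c', 'a', 'e'] -> ['d', 'b', 'c', 'a', 'e']
'a': index 3 in ['d', 'b', 'c', 'a', 'e'] -> ['a', 'd', 'b', 'c', 'e']
'e': index 4 in ['a', 'd', 'b', 'c', 'e'] -> ['e', 'a', 'd', 'b', 'c']
'd': index 2 in ['e', 'a', 'd', 'b', 'c'] -> ['d', 'e', 'a', 'b', 'c']
'e': index 1 in ['d', 'e', 'a', 'b', 'c'] -> ['e', 'd', 'a', 'b', 'c']
'c': index 4 in ['e', 'd', 'a', 'b', 'c'] -> ['c', 'e', 'd', 'a', 'b']


Output: [1, 2, 0, 3, 2, 0, 1, 3, 4, 2, 1, 4]


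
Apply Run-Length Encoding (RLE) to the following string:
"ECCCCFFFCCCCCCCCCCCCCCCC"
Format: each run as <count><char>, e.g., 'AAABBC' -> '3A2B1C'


Scanning runs left to right:
  i=0: run of 'E' x 1 -> '1E'
  i=1: run of 'C' x 4 -> '4C'
  i=5: run of 'F' x 3 -> '3F'
  i=8: run of 'C' x 16 -> '16C'

RLE = 1E4C3F16C


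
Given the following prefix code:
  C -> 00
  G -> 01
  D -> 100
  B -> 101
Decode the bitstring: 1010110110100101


Decoding step by step:
Bits 101 -> B
Bits 01 -> G
Bits 101 -> B
Bits 101 -> B
Bits 00 -> C
Bits 101 -> B


Decoded message: BGBBCB


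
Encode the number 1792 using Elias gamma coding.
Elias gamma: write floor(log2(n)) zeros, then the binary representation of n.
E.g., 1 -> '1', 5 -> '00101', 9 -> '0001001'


num_bits = floor(log2(1792)) + 1 = 11
leading_zeros = num_bits - 1 = 10
binary(1792) = 11100000000

Elias gamma(1792) = '0000000000' + '11100000000' = 000000000011100000000 (21 bits)


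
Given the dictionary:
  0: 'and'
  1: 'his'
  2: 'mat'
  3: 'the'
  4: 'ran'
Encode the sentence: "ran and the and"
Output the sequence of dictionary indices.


Look up each word in the dictionary:
  'ran' -> 4
  'and' -> 0
  'the' -> 3
  'and' -> 0

Encoded: [4, 0, 3, 0]


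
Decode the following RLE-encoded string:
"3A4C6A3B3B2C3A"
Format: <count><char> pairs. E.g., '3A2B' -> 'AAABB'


Expanding each <count><char> pair:
  3A -> 'AAA'
  4C -> 'CCCC'
  6A -> 'AAAAAA'
  3B -> 'BBB'
  3B -> 'BBB'
  2C -> 'CC'
  3A -> 'AAA'

Decoded = AAACCCCAAAAAABBBBBBCCAAA


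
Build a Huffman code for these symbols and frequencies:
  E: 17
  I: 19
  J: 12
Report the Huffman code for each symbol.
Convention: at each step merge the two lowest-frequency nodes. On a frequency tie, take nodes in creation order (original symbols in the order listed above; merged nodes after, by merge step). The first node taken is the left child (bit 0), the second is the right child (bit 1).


Huffman tree construction:
Step 1: Merge J(12) + E(17) = 29
Step 2: Merge I(19) + (J+E)(29) = 48
Read each symbol's code off the tree from the root (left child = 0, right child = 1).

Codes:
  E: 11 (length 2)
  I: 0 (length 1)
  J: 10 (length 2)
Average code length: 77/48 = 1.6042 bits/symbol


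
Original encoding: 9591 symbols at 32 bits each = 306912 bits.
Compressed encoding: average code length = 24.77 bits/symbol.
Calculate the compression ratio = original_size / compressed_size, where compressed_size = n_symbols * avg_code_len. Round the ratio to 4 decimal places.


original_size = n_symbols * orig_bits = 9591 * 32 = 306912 bits
compressed_size = n_symbols * avg_code_len = 9591 * 24.77 = 237569.07 bits
ratio = original_size / compressed_size = 306912 / 237569.07 = 1.2919

Compression ratio = 1.2919


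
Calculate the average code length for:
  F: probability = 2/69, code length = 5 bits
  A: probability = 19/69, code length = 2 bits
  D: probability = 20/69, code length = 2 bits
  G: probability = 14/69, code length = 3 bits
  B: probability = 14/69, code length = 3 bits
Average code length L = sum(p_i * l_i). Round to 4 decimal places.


Weighted contributions p_i * l_i:
  F: (2/69) * 5 = 10/69
  A: (19/69) * 2 = 38/69
  D: (20/69) * 2 = 40/69
  G: (14/69) * 3 = 42/69
  B: (14/69) * 3 = 42/69
Sum = (10 + 38 + 40 + 42 + 42)/69 = 172/69

L = 172/69 = 2.4928 bits/symbol


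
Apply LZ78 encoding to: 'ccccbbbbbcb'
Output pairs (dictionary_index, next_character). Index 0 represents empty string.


LZ78 encoding steps:
Dictionary: {0: ''}
Step 1: w='' (idx 0), next='c' -> output (0, 'c'), add 'c' as idx 1
Step 2: w='c' (idx 1), next='c' -> output (1, 'c'), add 'cc' as idx 2
Step 3: w='c' (idx 1), next='b' -> output (1, 'b'), add 'cb' as idx 3
Step 4: w='' (idx 0), next='b' -> output (0, 'b'), add 'b' as idx 4
Step 5: w='b' (idx 4), next='b' -> output (4, 'b'), add 'bb' as idx 5
Step 6: w='b' (idx 4), next='c' -> output (4, 'c'), add 'bc' as idx 6
Step 7: w='b' (idx 4), end of input -> output (4, '')


Encoded: [(0, 'c'), (1, 'c'), (1, 'b'), (0, 'b'), (4, 'b'), (4, 'c'), (4, '')]


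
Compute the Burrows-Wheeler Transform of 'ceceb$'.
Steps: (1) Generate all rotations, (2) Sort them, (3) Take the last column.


Rotations (sorted):
  0: $ceceb -> last char: b
  1: b$cece -> last char: e
  2: ceb$ce -> last char: e
  3: ceceb$ -> last char: $
  4: eb$cec -> last char: c
  5: eceb$c -> last char: c


BWT = bee$cc


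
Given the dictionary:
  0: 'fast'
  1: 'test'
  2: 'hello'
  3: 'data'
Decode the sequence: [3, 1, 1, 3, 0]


Look up each index in the dictionary:
  3 -> 'data'
  1 -> 'test'
  1 -> 'test'
  3 -> 'data'
  0 -> 'fast'

Decoded: "data test test data fast"


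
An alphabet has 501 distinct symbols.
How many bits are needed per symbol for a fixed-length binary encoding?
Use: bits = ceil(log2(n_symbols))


log2(501) = 8.9687
Bracket: 2^8 = 256 < 501 <= 2^9 = 512
So ceil(log2(501)) = 9

bits = ceil(log2(501)) = ceil(8.9687) = 9 bits


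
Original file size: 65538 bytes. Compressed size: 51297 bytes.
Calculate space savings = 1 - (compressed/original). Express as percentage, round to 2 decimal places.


ratio = compressed/original = 51297/65538 = 0.782706
savings = 1 - ratio = 1 - 0.782706 = 0.217294
as a percentage: 0.217294 * 100 = 21.73%

Space savings = 1 - 51297/65538 = 21.73%


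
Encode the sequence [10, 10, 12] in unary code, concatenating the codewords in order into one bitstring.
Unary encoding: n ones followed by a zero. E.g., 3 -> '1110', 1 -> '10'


Encode each number as n ones followed by a terminating 0:
  10 -> 11111111110 (11 bits)
  10 -> 11111111110 (11 bits)
  12 -> 1111111111110 (13 bits)
Total length = 11 + 11 + 13 = 35 bits.

Unary([10, 10, 12]) = 11111111110111111111101111111111110 (35 bits)


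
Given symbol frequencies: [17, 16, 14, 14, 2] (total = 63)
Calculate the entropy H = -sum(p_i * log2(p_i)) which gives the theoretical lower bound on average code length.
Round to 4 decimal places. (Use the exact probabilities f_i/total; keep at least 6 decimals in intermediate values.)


Per-symbol terms -p_i * log2(p_i) with p_i = f_i/63:
  p = 17/63 = 0.269841: log2(p) = -1.889817, -p*log2(p) = 0.509951
  p = 16/63 = 0.253968: log2(p) = -1.977280, -p*log2(p) = 0.502166
  p = 14/63 = 0.222222: log2(p) = -2.169925, -p*log2(p) = 0.482206
  p = 14/63 = 0.222222: log2(p) = -2.169925, -p*log2(p) = 0.482206
  p = 2/63 = 0.031746: log2(p) = -4.977280, -p*log2(p) = 0.158009
H = 0.509951 + 0.502166 + 0.482206 + 0.482206 + 0.158009 = 2.134538

H = 2.1345 bits/symbol


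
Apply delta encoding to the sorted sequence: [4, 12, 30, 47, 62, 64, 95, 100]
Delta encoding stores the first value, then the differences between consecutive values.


First value: 4
Deltas:
  12 - 4 = 8
  30 - 12 = 18
  47 - 30 = 17
  62 - 47 = 15
  64 - 62 = 2
  95 - 64 = 31
  100 - 95 = 5


Delta encoded: [4, 8, 18, 17, 15, 2, 31, 5]


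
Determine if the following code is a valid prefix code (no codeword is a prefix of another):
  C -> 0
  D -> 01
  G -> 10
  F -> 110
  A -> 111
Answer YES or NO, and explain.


Checking each pair (does one codeword prefix another?):
  C='0' vs D='01': prefix -- VIOLATION

NO -- this is NOT a valid prefix code. C (0) is a prefix of D (01).


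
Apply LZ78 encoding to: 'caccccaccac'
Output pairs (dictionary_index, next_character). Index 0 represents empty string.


LZ78 encoding steps:
Dictionary: {0: ''}
Step 1: w='' (idx 0), next='c' -> output (0, 'c'), add 'c' as idx 1
Step 2: w='' (idx 0), next='a' -> output (0, 'a'), add 'a' as idx 2
Step 3: w='c' (idx 1), next='c' -> output (1, 'c'), add 'cc' as idx 3
Step 4: w='cc' (idx 3), next='a' -> output (3, 'a'), add 'cca' as idx 4
Step 5: w='cca' (idx 4), next='c' -> output (4, 'c'), add 'ccac' as idx 5


Encoded: [(0, 'c'), (0, 'a'), (1, 'c'), (3, 'a'), (4, 'c')]


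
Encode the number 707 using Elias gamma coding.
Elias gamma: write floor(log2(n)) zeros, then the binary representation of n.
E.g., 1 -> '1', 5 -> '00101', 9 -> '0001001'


num_bits = floor(log2(707)) + 1 = 10
leading_zeros = num_bits - 1 = 9
binary(707) = 1011000011

Elias gamma(707) = '000000000' + '1011000011' = 0000000001011000011 (19 bits)


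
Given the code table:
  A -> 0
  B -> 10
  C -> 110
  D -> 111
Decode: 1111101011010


Decoding:
111 -> D
110 -> C
10 -> B
110 -> C
10 -> B


Result: DCBCB


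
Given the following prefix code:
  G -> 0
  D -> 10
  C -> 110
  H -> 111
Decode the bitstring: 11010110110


Decoding step by step:
Bits 110 -> C
Bits 10 -> D
Bits 110 -> C
Bits 110 -> C


Decoded message: CDCC


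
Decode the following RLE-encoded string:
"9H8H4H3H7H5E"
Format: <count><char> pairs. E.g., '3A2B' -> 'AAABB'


Expanding each <count><char> pair:
  9H -> 'HHHHHHHHH'
  8H -> 'HHHHHHHH'
  4H -> 'HHHH'
  3H -> 'HHH'
  7H -> 'HHHHHHH'
  5E -> 'EEEEE'

Decoded = HHHHHHHHHHHHHHHHHHHHHHHHHHHHHHHEEEEE


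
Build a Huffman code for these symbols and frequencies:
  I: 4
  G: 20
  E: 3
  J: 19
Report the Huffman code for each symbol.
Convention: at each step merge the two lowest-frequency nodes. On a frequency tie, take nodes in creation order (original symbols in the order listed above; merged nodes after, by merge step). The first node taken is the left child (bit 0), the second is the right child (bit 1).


Huffman tree construction:
Step 1: Merge E(3) + I(4) = 7
Step 2: Merge (E+I)(7) + J(19) = 26
Step 3: Merge G(20) + ((E+I)+J)(26) = 46
Read each symbol's code off the tree from the root (left child = 0, right child = 1).

Codes:
  I: 101 (length 3)
  G: 0 (length 1)
  E: 100 (length 3)
  J: 11 (length 2)
Average code length: 79/46 = 1.7174 bits/symbol


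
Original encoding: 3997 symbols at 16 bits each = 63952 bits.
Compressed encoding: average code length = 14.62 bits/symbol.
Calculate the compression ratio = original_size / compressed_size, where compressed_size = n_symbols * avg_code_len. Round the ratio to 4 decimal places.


original_size = n_symbols * orig_bits = 3997 * 16 = 63952 bits
compressed_size = n_symbols * avg_code_len = 3997 * 14.62 = 58436.14 bits
ratio = original_size / compressed_size = 63952 / 58436.14 = 1.0944

Compression ratio = 1.0944


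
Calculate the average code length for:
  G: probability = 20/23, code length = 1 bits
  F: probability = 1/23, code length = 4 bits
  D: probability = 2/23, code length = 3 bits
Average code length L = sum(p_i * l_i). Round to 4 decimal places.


Weighted contributions p_i * l_i:
  G: (20/23) * 1 = 20/23
  F: (1/23) * 4 = 4/23
  D: (2/23) * 3 = 6/23
Sum = (20 + 4 + 6)/23 = 30/23

L = 30/23 = 1.3043 bits/symbol


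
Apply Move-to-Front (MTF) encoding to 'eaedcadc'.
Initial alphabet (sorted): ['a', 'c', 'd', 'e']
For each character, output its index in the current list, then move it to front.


MTF encoding:
'e': index 3 in ['a', 'c', 'd', 'e'] -> ['e', 'a', 'c', 'd']
'a': index 1 in ['e', 'a', 'c', 'd'] -> ['a', 'e', 'c', 'd']
'e': index 1 in ['a', 'e', 'c', 'd'] -> ['e', 'a', 'c', 'd']
'd': index 3 in ['e', 'a', 'c', 'd'] -> ['d', 'e', 'a', 'c']
'c': index 3 in ['d', 'e', 'a', 'c'] -> ['c', 'd', 'e', 'a']
'a': index 3 in ['c', 'd', 'e', 'a'] -> ['a', 'c', 'd', 'e']
'd': index 2 in ['a', 'c', 'd', 'e'] -> ['d', 'a', 'c', 'e']
'c': index 2 in ['d', 'a', 'c', 'e'] -> ['c', 'd', 'a', 'e']


Output: [3, 1, 1, 3, 3, 3, 2, 2]


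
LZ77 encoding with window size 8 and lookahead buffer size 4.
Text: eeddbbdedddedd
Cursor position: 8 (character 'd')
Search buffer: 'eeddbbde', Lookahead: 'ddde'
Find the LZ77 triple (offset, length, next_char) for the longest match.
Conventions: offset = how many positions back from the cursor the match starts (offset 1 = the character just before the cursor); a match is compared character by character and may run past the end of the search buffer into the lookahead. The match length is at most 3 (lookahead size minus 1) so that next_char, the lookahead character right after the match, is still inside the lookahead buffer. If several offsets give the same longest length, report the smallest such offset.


Try each offset into the search buffer:
  offset=1 (pos 7, char 'e'): match length 0
  offset=2 (pos 6, char 'd'): match length 1
  offset=3 (pos 5, char 'b'): match length 0
  offset=4 (pos 4, char 'b'): match length 0
  offset=5 (pos 3, char 'd'): match length 1
  offset=6 (pos 2, char 'd'): match length 2
  offset=7 (pos 1, char 'e'): match length 0
  offset=8 (pos 0, char 'e'): match length 0
Longest match has length 2 at offset 6.
next_char = character at position 8 + 2 = 10 -> 'd'

Best match: offset=6, length=2 (matching 'dd' starting at position 2)
LZ77 triple: (6, 2, 'd')


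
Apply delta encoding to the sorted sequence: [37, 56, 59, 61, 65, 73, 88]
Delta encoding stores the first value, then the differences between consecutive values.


First value: 37
Deltas:
  56 - 37 = 19
  59 - 56 = 3
  61 - 59 = 2
  65 - 61 = 4
  73 - 65 = 8
  88 - 73 = 15


Delta encoded: [37, 19, 3, 2, 4, 8, 15]


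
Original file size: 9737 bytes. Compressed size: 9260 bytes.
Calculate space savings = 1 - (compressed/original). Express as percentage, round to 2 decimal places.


ratio = compressed/original = 9260/9737 = 0.951012
savings = 1 - ratio = 1 - 0.951012 = 0.048988
as a percentage: 0.048988 * 100 = 4.9%

Space savings = 1 - 9260/9737 = 4.9%


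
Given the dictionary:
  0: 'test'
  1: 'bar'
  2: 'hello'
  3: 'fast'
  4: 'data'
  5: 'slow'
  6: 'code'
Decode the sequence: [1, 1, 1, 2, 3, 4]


Look up each index in the dictionary:
  1 -> 'bar'
  1 -> 'bar'
  1 -> 'bar'
  2 -> 'hello'
  3 -> 'fast'
  4 -> 'data'

Decoded: "bar bar bar hello fast data"


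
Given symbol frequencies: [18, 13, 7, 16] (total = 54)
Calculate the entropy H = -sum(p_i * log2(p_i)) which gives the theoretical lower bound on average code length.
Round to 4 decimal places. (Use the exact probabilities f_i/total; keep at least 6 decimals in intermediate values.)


Per-symbol terms -p_i * log2(p_i) with p_i = f_i/54:
  p = 18/54 = 0.333333: log2(p) = -1.584963, -p*log2(p) = 0.528321
  p = 13/54 = 0.240741: log2(p) = -2.054448, -p*log2(p) = 0.494589
  p = 7/54 = 0.129630: log2(p) = -2.947533, -p*log2(p) = 0.382088
  p = 16/54 = 0.296296: log2(p) = -1.754888, -p*log2(p) = 0.519967
H = 0.528321 + 0.494589 + 0.382088 + 0.519967 = 1.924965

H = 1.925 bits/symbol


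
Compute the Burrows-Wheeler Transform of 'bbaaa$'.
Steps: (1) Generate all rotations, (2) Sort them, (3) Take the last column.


Rotations (sorted):
  0: $bbaaa -> last char: a
  1: a$bbaa -> last char: a
  2: aa$bba -> last char: a
  3: aaa$bb -> last char: b
  4: baaa$b -> last char: b
  5: bbaaa$ -> last char: $


BWT = aaabb$


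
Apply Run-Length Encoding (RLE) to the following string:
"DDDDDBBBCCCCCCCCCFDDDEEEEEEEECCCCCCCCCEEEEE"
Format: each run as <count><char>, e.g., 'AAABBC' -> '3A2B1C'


Scanning runs left to right:
  i=0: run of 'D' x 5 -> '5D'
  i=5: run of 'B' x 3 -> '3B'
  i=8: run of 'C' x 9 -> '9C'
  i=17: run of 'F' x 1 -> '1F'
  i=18: run of 'D' x 3 -> '3D'
  i=21: run of 'E' x 8 -> '8E'
  i=29: run of 'C' x 9 -> '9C'
  i=38: run of 'E' x 5 -> '5E'

RLE = 5D3B9C1F3D8E9C5E


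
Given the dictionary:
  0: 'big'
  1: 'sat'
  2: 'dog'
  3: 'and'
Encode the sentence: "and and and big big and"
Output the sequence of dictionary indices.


Look up each word in the dictionary:
  'and' -> 3
  'and' -> 3
  'and' -> 3
  'big' -> 0
  'big' -> 0
  'and' -> 3

Encoded: [3, 3, 3, 0, 0, 3]


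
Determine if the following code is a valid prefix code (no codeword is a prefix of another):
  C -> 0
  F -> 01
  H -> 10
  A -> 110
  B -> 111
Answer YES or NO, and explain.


Checking each pair (does one codeword prefix another?):
  C='0' vs F='01': prefix -- VIOLATION

NO -- this is NOT a valid prefix code. C (0) is a prefix of F (01).
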